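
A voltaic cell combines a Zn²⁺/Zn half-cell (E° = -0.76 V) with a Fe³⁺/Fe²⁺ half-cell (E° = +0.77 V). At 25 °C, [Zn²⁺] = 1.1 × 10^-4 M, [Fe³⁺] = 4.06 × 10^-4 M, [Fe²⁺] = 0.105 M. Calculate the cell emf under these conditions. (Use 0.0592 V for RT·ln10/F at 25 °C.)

The Fe³⁺/Fe²⁺ couple has the higher reduction potential and acts as the cathode, so E°_cell = +0.77 − (-0.76) = 1.53 V.
Balancing electrons gives n = 2; the reaction quotient is Q = [Zn²⁺]·[Fe²⁺]^2/[Fe³⁺]^2 = 7.36.
At 25 °C, E = E° − (0.0592/n) log Q = 1.53 − (0.0592/2)(0.867) = 1.530 − 0.026 = 1.504 V.

1.50 V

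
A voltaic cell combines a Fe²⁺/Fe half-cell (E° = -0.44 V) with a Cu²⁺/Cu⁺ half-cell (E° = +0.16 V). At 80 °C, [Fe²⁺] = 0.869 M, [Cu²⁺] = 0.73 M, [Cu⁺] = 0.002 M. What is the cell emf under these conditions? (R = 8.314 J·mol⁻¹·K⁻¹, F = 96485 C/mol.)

The Cu²⁺/Cu⁺ couple has the higher reduction potential and acts as the cathode, so E°_cell = +0.16 − (-0.44) = 0.60 V.
Balancing electrons gives n = 2; the reaction quotient is Q = [Fe²⁺]·[Cu⁺]^2/[Cu²⁺]^2 = 6.52 × 10^-6.
E = E° − (RT/nF) ln Q = 0.60 − (8.314×353)/(2×96485) × (-11.940) = 0.600 + 0.182 = 0.782 V.

0.782 V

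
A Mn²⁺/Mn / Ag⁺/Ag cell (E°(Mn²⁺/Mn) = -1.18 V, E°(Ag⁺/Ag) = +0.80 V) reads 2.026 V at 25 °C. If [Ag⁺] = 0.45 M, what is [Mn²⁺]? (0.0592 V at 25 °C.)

0.0057 M

From the Nernst equation, log Q = n(E° − E)/0.0592 = 2(1.98 − 2.026)/0.0592 = -1.554, so Q = 0.0279.
With Q = [Mn²⁺]/[Ag⁺]^2 and the known concentrations, [Mn²⁺] in the numerator gives [Mn²⁺] = 0.0057 M.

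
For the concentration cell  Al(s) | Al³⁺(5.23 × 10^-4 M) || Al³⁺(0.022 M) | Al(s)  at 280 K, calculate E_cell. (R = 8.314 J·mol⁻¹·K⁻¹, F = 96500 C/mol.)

0.030 V

Both half-cells are Al³⁺/Al, so E°_cell = 0. The concentrated side is the cathode; the cell reaction moves Al³⁺ from high to low concentration with n = 3.
Q = [Al³⁺]_dilute/[Al³⁺]_conc = 5.23 × 10^-4/0.022 = 0.0238.
E = 0 − (RT/nF) ln Q = −((8.314×280)/(3×96500))(-3.739) = 0.0301 V.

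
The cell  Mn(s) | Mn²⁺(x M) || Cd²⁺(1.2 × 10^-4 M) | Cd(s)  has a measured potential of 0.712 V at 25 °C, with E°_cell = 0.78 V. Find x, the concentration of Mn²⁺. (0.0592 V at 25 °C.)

From the Nernst equation, log Q = n(E° − E)/0.0592 = 2(0.78 − 0.712)/0.0592 = 2.297, so Q = 198.
With Q = [Mn²⁺]/[Cd²⁺] and the known concentrations, [Mn²⁺] in the numerator gives [Mn²⁺] = 0.024 M.

0.024 M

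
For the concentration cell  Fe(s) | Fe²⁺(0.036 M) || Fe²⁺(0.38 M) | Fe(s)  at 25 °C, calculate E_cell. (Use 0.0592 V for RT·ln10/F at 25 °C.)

Both half-cells are Fe²⁺/Fe, so E°_cell = 0. The concentrated side is the cathode; the cell reaction moves Fe²⁺ from high to low concentration with n = 2.
Q = [Fe²⁺]_dilute/[Fe²⁺]_conc = 0.036/0.38 = 0.0947.
E = 0 − (0.0592/2) log Q = −(0.0592/2)(-1.023) = 0.0303 V.

0.030 V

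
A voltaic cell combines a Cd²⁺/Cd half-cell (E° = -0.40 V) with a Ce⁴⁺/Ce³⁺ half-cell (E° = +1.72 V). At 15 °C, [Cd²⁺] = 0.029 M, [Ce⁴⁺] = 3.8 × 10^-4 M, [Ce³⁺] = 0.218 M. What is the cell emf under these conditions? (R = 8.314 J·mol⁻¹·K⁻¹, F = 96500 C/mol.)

The Ce⁴⁺/Ce³⁺ couple has the higher reduction potential and acts as the cathode, so E°_cell = +1.72 − (-0.40) = 2.12 V.
Balancing electrons gives n = 2; the reaction quotient is Q = [Cd²⁺]·[Ce³⁺]^2/[Ce⁴⁺]^2 = 9540.
E = E° − (RT/nF) ln Q = 2.12 − (8.314×288)/(2×96500) × (9.164) = 2.120 − 0.114 = 2.006 V.

2.01 V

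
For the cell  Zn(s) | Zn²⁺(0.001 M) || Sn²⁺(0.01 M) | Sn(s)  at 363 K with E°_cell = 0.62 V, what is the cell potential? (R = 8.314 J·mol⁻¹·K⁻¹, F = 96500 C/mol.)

0.656 V

Balancing electrons gives n = 2; the reaction quotient is Q = [Zn²⁺]/[Sn²⁺] = 0.100.
E = E° − (RT/nF) ln Q = 0.62 − (8.314×363)/(2×96500) × (-2.303) = 0.620 + 0.036 = 0.656 V.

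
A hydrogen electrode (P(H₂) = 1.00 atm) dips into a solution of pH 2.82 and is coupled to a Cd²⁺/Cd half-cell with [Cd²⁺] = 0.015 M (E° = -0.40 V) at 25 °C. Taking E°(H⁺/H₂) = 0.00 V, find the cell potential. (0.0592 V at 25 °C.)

0.29 V

The hydrogen couple is the cathode, so E°_cell = 0.40 V; n = 2.
[H⁺] = 10^(−2.82) = 0.0015 M, and Q = [Cd²⁺]·P(H₂) / [H⁺]^2 = 6550.
E = E° − (0.0592/2) log Q = 0.40 − (0.0592/2)(3.816) = 0.287 V.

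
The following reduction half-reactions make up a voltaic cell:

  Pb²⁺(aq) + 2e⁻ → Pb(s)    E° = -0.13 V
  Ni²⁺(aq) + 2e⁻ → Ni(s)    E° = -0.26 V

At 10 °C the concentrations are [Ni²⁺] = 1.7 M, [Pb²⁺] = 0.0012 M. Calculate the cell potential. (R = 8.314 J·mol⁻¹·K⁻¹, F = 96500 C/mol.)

0.042 V

The Pb²⁺/Pb couple has the higher reduction potential and acts as the cathode, so E°_cell = -0.13 − (-0.26) = 0.13 V.
Balancing electrons gives n = 2; the reaction quotient is Q = [Ni²⁺]/[Pb²⁺] = 1420.
E = E° − (RT/nF) ln Q = 0.13 − (8.314×283)/(2×96500) × (7.256) = 0.130 − 0.088 = 0.042 V.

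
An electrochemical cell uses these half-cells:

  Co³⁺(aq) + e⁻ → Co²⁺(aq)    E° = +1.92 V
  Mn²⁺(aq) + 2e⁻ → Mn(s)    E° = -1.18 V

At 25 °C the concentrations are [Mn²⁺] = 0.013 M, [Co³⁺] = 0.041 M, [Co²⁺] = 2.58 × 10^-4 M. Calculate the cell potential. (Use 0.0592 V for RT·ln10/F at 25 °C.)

3.29 V

The Co³⁺/Co²⁺ couple has the higher reduction potential and acts as the cathode, so E°_cell = +1.92 − (-1.18) = 3.10 V.
Balancing electrons gives n = 2; the reaction quotient is Q = [Mn²⁺]·[Co²⁺]^2/[Co³⁺]^2 = 5.15 × 10^-7.
At 25 °C, E = E° − (0.0592/n) log Q = 3.10 − (0.0592/2)(-6.288) = 3.100 + 0.186 = 3.286 V.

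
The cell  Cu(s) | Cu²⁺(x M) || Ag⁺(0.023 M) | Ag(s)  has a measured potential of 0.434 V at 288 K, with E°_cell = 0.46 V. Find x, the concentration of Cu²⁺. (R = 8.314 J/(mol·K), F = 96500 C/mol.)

0.0043 M

From the Nernst equation, ln Q = nF(E° − E)/RT = 2×96500×(0.46 − 0.434)/(8.314×288) = 2.096, so Q = 8.13.
With Q = [Cu²⁺]/[Ag⁺]^2 and the known concentrations, [Cu²⁺] in the numerator gives [Cu²⁺] = 0.0043 M.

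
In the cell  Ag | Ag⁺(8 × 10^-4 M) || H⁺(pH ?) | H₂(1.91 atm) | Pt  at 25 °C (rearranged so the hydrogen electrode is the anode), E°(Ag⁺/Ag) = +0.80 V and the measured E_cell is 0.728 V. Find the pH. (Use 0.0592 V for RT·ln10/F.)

E°_cell = 0.80 V and n = 2.
log Q = n(E° − E)/0.0592 = 2×(0.80 − 0.728)/0.0592 = 2.432.
With Q = [H⁺]^2 / ([Ag⁺]^2·P(H₂)), solving for [H⁺] gives log[H⁺] = -1.740, so pH = 1.74.

pH = 1.74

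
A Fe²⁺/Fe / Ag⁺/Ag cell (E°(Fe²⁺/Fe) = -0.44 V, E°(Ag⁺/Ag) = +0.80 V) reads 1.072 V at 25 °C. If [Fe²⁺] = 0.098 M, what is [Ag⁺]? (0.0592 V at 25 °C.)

From the Nernst equation, log Q = n(E° − E)/0.0592 = 2(1.24 − 1.072)/0.0592 = 5.676, so Q = 4.74 × 10^5.
With Q = [Fe²⁺]/[Ag⁺]^2 and the known concentrations, [Ag⁺]^2 in the denominator gives [Ag⁺] = 4.5 × 10^-4 M.

4.5 × 10^-4 M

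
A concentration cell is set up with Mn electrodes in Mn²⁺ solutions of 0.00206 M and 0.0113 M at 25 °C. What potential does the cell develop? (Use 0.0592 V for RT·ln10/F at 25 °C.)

0.022 V

Both half-cells are Mn²⁺/Mn, so E°_cell = 0. The concentrated side is the cathode; the cell reaction moves Mn²⁺ from high to low concentration with n = 2.
Q = [Mn²⁺]_dilute/[Mn²⁺]_conc = 0.00206/0.0113 = 0.182.
E = 0 − (0.0592/2) log Q = −(0.0592/2)(-0.739) = 0.0219 V.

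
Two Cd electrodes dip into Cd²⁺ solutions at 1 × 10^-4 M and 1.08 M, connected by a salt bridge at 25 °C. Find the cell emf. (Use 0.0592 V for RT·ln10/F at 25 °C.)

Both half-cells are Cd²⁺/Cd, so E°_cell = 0. The concentrated side is the cathode; the cell reaction moves Cd²⁺ from high to low concentration with n = 2.
Q = [Cd²⁺]_dilute/[Cd²⁺]_conc = 1 × 10^-4/1.08 = 9.26 × 10^-5.
E = 0 − (0.0592/2) log Q = −(0.0592/2)(-4.033) = 0.1194 V.

0.12 V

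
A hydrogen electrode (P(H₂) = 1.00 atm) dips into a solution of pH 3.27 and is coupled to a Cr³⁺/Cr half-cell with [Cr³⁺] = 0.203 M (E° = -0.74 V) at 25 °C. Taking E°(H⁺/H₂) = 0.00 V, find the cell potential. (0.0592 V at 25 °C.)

The hydrogen couple is the cathode, so E°_cell = 0.74 V; n = 6.
[H⁺] = 10^(−3.27) = 5.4 × 10^-4 M, and Q = [Cr³⁺]^2·P(H₂)^3 / [H⁺]^6 = 1.72 × 10^18.
E = E° − (0.0592/6) log Q = 0.74 − (0.0592/6)(18.235) = 0.560 V.

0.56 V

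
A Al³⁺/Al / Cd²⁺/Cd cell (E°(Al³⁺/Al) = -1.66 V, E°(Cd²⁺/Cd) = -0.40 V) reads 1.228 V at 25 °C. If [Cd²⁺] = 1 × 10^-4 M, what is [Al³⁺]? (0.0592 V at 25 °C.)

From the Nernst equation, log Q = n(E° − E)/0.0592 = 6(1.26 − 1.228)/0.0592 = 3.243, so Q = 1750.
With Q = [Al³⁺]^2/[Cd²⁺]^3 and the known concentrations, [Al³⁺]^2 in the numerator gives [Al³⁺] = 4.2 × 10^-5 M.

4.2 × 10^-5 M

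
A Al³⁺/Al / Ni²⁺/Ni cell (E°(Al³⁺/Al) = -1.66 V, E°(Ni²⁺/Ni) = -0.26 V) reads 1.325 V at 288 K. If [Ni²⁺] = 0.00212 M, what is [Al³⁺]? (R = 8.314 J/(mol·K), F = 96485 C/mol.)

From the Nernst equation, ln Q = nF(E° − E)/RT = 6×96485×(1.40 − 1.325)/(8.314×288) = 18.133, so Q = 7.5 × 10^7.
With Q = [Al³⁺]^2/[Ni²⁺]^3 and the known concentrations, [Al³⁺]^2 in the numerator gives [Al³⁺] = 0.85 M.

0.85 M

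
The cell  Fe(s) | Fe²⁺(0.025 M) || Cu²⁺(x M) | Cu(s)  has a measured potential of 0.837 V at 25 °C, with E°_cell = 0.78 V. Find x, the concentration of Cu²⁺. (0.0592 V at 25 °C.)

2.1 M

From the Nernst equation, log Q = n(E° − E)/0.0592 = 2(0.78 − 0.837)/0.0592 = -1.926, so Q = 0.0119.
With Q = [Fe²⁺]/[Cu²⁺] and the known concentrations, [Cu²⁺] in the denominator gives [Cu²⁺] = 2.1 M.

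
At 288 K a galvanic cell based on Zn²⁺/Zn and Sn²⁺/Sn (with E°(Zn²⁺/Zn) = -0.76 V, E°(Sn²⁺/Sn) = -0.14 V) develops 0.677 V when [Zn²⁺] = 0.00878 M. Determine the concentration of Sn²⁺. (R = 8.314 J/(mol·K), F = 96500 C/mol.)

From the Nernst equation, ln Q = nF(E° − E)/RT = 2×96500×(0.62 − 0.677)/(8.314×288) = -4.594, so Q = 0.0101.
With Q = [Zn²⁺]/[Sn²⁺] and the known concentrations, [Sn²⁺] in the denominator gives [Sn²⁺] = 0.87 M.

0.87 M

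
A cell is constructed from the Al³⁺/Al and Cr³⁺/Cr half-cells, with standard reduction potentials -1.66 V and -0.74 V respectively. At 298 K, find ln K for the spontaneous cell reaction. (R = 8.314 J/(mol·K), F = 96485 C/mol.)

ln K = 107.5

E°_cell = -0.74 − (-1.66) = 0.92 V, with n = 3 electrons transferred.
At equilibrium E = 0, so the Nernst equation gives ln K = nFE°/RT = (3)(96485)(0.92)/((8.314)(298)) = 107.48.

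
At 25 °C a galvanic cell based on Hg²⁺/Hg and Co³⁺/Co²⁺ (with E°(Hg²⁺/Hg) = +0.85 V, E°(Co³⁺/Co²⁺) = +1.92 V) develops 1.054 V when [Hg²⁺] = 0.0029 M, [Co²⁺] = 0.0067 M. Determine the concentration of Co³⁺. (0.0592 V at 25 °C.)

1.9 × 10^-4 M

From the Nernst equation, log Q = n(E° − E)/0.0592 = 2(1.07 − 1.054)/0.0592 = 0.541, so Q = 3.47.
With Q = [Hg²⁺]·[Co²⁺]^2/[Co³⁺]^2 and the known concentrations, [Co³⁺]^2 in the denominator gives [Co³⁺] = 1.9 × 10^-4 M.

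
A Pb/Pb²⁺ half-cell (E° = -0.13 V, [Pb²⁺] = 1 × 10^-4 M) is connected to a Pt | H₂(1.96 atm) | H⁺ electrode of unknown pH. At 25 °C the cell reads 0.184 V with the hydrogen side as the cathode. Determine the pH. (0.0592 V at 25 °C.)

pH = 0.94

E°_cell = 0.13 V and n = 2.
log Q = n(E° − E)/0.0592 = 2×(0.13 − 0.184)/0.0592 = -1.824.
With Q = [Pb²⁺]·P(H₂) / [H⁺]^2, solving for [H⁺] gives log[H⁺] = -0.942, so pH = 0.94.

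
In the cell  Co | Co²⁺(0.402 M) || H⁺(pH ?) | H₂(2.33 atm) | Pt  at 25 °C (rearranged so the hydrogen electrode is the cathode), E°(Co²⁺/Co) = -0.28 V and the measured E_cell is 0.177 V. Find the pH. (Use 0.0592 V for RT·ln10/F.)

pH = 1.75

E°_cell = 0.28 V and n = 2.
log Q = n(E° − E)/0.0592 = 2×(0.28 − 0.177)/0.0592 = 3.480.
With Q = [Co²⁺]·P(H₂) / [H⁺]^2, solving for [H⁺] gives log[H⁺] = -1.754, so pH = 1.75.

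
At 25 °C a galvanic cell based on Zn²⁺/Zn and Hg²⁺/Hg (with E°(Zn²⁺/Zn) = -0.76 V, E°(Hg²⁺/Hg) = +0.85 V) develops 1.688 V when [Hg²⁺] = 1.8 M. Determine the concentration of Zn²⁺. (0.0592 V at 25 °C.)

0.0042 M

From the Nernst equation, log Q = n(E° − E)/0.0592 = 2(1.61 − 1.688)/0.0592 = -2.635, so Q = 0.00232.
With Q = [Zn²⁺]/[Hg²⁺] and the known concentrations, [Zn²⁺] in the numerator gives [Zn²⁺] = 0.0042 M.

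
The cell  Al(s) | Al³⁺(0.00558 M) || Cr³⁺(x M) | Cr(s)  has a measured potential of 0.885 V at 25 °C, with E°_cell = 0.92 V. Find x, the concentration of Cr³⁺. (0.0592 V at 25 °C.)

9.4 × 10^-5 M

From the Nernst equation, log Q = n(E° − E)/0.0592 = 3(0.92 − 0.885)/0.0592 = 1.774, so Q = 59.4.
With Q = [Al³⁺]/[Cr³⁺] and the known concentrations, [Cr³⁺] in the denominator gives [Cr³⁺] = 9.4 × 10^-5 M.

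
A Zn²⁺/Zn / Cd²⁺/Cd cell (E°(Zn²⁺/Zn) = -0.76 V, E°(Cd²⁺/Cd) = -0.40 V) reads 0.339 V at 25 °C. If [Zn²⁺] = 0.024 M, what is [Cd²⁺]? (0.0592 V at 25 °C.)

From the Nernst equation, log Q = n(E° − E)/0.0592 = 2(0.36 − 0.339)/0.0592 = 0.709, so Q = 5.12.
With Q = [Zn²⁺]/[Cd²⁺] and the known concentrations, [Cd²⁺] in the denominator gives [Cd²⁺] = 0.0047 M.

0.0047 M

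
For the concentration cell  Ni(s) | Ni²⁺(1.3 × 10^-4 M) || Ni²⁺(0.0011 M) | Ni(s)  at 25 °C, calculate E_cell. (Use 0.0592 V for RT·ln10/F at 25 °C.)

0.027 V

Both half-cells are Ni²⁺/Ni, so E°_cell = 0. The concentrated side is the cathode; the cell reaction moves Ni²⁺ from high to low concentration with n = 2.
Q = [Ni²⁺]_dilute/[Ni²⁺]_conc = 1.3 × 10^-4/0.0011 = 0.118.
E = 0 − (0.0592/2) log Q = −(0.0592/2)(-0.927) = 0.0274 V.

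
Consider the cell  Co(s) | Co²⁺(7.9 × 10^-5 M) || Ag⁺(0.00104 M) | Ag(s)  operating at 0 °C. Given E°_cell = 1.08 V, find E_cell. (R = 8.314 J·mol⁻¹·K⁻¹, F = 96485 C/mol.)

1.03 V

Balancing electrons gives n = 2; the reaction quotient is Q = [Co²⁺]/[Ag⁺]^2 = 73.0.
E = E° − (RT/nF) ln Q = 1.08 − (8.314×273)/(2×96485) × (4.291) = 1.080 − 0.050 = 1.030 V.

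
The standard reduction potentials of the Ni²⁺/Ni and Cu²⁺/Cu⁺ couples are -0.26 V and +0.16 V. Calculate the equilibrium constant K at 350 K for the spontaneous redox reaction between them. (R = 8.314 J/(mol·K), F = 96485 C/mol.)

1.2 × 10^12

E°_cell = +0.16 − (-0.26) = 0.42 V, with n = 2 electrons transferred.
At equilibrium E = 0, so the Nernst equation gives ln K = nFE°/RT = (2)(96485)(0.42)/((8.314)(350)) = 27.85.
K = e^27.85 = 1.2 × 10^12.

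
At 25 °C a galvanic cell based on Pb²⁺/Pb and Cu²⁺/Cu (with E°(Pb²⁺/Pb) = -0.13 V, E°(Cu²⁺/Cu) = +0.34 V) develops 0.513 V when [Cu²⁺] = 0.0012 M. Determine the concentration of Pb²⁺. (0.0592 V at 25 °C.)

4.2 × 10^-5 M

From the Nernst equation, log Q = n(E° − E)/0.0592 = 2(0.47 − 0.513)/0.0592 = -1.453, so Q = 0.0353.
With Q = [Pb²⁺]/[Cu²⁺] and the known concentrations, [Pb²⁺] in the numerator gives [Pb²⁺] = 4.2 × 10^-5 M.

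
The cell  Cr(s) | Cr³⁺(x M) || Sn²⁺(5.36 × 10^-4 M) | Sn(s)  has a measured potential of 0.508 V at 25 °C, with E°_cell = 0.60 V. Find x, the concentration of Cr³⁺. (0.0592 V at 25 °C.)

From the Nernst equation, log Q = n(E° − E)/0.0592 = 6(0.60 − 0.508)/0.0592 = 9.324, so Q = 2.11 × 10^9.
With Q = [Cr³⁺]^2/[Sn²⁺]^3 and the known concentrations, [Cr³⁺]^2 in the numerator gives [Cr³⁺] = 0.57 M.

0.57 M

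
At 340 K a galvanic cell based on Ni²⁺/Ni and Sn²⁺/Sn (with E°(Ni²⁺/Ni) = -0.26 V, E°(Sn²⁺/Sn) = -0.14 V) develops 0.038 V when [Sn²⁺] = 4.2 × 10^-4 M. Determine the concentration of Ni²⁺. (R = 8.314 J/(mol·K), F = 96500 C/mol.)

0.11 M

From the Nernst equation, ln Q = nF(E° − E)/RT = 2×96500×(0.12 − 0.038)/(8.314×340) = 5.599, so Q = 270.
With Q = [Ni²⁺]/[Sn²⁺] and the known concentrations, [Ni²⁺] in the numerator gives [Ni²⁺] = 0.11 M.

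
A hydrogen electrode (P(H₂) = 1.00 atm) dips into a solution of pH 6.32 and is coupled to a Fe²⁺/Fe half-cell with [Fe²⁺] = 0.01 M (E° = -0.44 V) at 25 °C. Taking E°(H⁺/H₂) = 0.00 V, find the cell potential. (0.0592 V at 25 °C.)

0.13 V

The hydrogen couple is the cathode, so E°_cell = 0.44 V; n = 2.
[H⁺] = 10^(−6.32) = 4.8 × 10^-7 M, and Q = [Fe²⁺]·P(H₂) / [H⁺]^2 = 4.37 × 10^10.
E = E° − (0.0592/2) log Q = 0.44 − (0.0592/2)(10.640) = 0.125 V.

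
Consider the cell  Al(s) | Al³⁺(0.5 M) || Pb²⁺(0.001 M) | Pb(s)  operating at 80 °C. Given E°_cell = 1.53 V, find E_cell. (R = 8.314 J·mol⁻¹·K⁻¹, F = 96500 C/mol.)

Balancing electrons gives n = 6; the reaction quotient is Q = [Al³⁺]^2/[Pb²⁺]^3 = 2.5 × 10^8.
E = E° − (RT/nF) ln Q = 1.53 − (8.314×353)/(6×96500) × (19.337) = 1.530 − 0.098 = 1.432 V.

1.43 V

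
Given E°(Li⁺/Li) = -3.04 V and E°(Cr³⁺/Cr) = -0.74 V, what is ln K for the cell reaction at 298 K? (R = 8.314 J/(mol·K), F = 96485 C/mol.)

ln K = 268.7

E°_cell = -0.74 − (-3.04) = 2.30 V, with n = 3 electrons transferred.
At equilibrium E = 0, so the Nernst equation gives ln K = nFE°/RT = (3)(96485)(2.30)/((8.314)(298)) = 268.71.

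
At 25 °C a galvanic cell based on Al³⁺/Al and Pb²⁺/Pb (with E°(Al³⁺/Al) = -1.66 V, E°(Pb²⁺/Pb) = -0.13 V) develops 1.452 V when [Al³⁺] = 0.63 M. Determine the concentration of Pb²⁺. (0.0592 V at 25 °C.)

0.0017 M

From the Nernst equation, log Q = n(E° − E)/0.0592 = 6(1.53 − 1.452)/0.0592 = 7.905, so Q = 8.04 × 10^7.
With Q = [Al³⁺]^2/[Pb²⁺]^3 and the known concentrations, [Pb²⁺]^3 in the denominator gives [Pb²⁺] = 0.0017 M.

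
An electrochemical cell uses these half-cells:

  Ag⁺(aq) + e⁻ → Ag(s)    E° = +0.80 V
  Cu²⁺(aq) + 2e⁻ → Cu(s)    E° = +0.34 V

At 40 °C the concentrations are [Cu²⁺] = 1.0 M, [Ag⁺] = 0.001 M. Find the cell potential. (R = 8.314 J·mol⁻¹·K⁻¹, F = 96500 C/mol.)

The Ag⁺/Ag couple has the higher reduction potential and acts as the cathode, so E°_cell = +0.80 − (+0.34) = 0.46 V.
Balancing electrons gives n = 2; the reaction quotient is Q = [Cu²⁺]/[Ag⁺]^2 = 1 × 10^6.
E = E° − (RT/nF) ln Q = 0.46 − (8.314×313)/(2×96500) × (13.816) = 0.460 − 0.186 = 0.274 V.

0.274 V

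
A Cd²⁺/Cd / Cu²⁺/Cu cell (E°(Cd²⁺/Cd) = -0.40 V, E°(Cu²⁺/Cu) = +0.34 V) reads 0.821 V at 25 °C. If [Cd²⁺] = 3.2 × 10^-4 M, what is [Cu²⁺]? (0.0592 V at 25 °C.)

0.17 M

From the Nernst equation, log Q = n(E° − E)/0.0592 = 2(0.74 − 0.821)/0.0592 = -2.736, so Q = 0.00183.
With Q = [Cd²⁺]/[Cu²⁺] and the known concentrations, [Cu²⁺] in the denominator gives [Cu²⁺] = 0.17 M.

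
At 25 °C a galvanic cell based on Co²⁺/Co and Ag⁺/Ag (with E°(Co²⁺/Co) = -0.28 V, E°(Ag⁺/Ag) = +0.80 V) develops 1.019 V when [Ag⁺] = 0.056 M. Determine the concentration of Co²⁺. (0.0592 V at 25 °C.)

0.36 M

From the Nernst equation, log Q = n(E° − E)/0.0592 = 2(1.08 − 1.019)/0.0592 = 2.061, so Q = 115.
With Q = [Co²⁺]/[Ag⁺]^2 and the known concentrations, [Co²⁺] in the numerator gives [Co²⁺] = 0.36 M.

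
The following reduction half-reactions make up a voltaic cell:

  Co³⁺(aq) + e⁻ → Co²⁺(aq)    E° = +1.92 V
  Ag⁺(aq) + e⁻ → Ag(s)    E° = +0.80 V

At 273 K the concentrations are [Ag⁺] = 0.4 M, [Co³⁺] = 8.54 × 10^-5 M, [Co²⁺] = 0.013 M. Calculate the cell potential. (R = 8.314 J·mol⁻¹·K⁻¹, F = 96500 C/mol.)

1.02 V

The Co³⁺/Co²⁺ couple has the higher reduction potential and acts as the cathode, so E°_cell = +1.92 − (+0.80) = 1.12 V.
Balancing electrons gives n = 1; the reaction quotient is Q = [Ag⁺]·[Co²⁺]/[Co³⁺] = 60.9.
E = E° − (RT/nF) ln Q = 1.12 − (8.314×273)/(1×96500) × (4.109) = 1.120 − 0.097 = 1.023 V.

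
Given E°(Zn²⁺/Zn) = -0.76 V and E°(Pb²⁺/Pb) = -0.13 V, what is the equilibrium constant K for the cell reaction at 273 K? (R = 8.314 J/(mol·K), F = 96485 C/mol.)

1.8 × 10^23

E°_cell = -0.13 − (-0.76) = 0.63 V, with n = 2 electrons transferred.
At equilibrium E = 0, so the Nernst equation gives ln K = nFE°/RT = (2)(96485)(0.63)/((8.314)(273)) = 53.56.
K = e^53.56 = 1.8 × 10^23.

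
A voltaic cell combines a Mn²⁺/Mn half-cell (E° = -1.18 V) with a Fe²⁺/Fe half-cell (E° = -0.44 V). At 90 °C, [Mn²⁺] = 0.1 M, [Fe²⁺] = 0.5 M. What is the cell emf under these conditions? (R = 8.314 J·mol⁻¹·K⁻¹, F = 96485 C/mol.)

The Fe²⁺/Fe couple has the higher reduction potential and acts as the cathode, so E°_cell = -0.44 − (-1.18) = 0.74 V.
Balancing electrons gives n = 2; the reaction quotient is Q = [Mn²⁺]/[Fe²⁺] = 0.200.
E = E° − (RT/nF) ln Q = 0.74 − (8.314×363)/(2×96485) × (-1.609) = 0.740 + 0.025 = 0.765 V.

0.765 V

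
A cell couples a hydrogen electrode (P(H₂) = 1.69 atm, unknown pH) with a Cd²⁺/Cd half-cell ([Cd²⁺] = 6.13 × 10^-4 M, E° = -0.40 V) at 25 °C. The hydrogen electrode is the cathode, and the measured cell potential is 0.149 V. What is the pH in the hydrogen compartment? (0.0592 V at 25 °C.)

pH = 5.73

E°_cell = 0.40 V and n = 2.
log Q = n(E° − E)/0.0592 = 2×(0.40 − 0.149)/0.0592 = 8.480.
With Q = [Cd²⁺]·P(H₂) / [H⁺]^2, solving for [H⁺] gives log[H⁺] = -5.732, so pH = 5.73.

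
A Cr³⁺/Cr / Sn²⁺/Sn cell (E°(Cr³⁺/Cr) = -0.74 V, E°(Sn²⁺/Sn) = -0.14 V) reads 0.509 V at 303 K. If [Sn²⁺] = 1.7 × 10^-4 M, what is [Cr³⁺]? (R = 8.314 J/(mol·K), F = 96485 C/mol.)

0.077 M

From the Nernst equation, ln Q = nF(E° − E)/RT = 6×96485×(0.60 − 0.509)/(8.314×303) = 20.912, so Q = 1.21 × 10^9.
With Q = [Cr³⁺]^2/[Sn²⁺]^3 and the known concentrations, [Cr³⁺]^2 in the numerator gives [Cr³⁺] = 0.077 M.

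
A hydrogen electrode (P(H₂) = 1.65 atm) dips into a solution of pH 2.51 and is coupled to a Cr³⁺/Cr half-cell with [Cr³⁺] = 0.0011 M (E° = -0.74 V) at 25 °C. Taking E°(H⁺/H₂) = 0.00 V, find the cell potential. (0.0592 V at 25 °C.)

0.64 V

The hydrogen couple is the cathode, so E°_cell = 0.74 V; n = 6.
[H⁺] = 10^(−2.51) = 0.0031 M, and Q = [Cr³⁺]^2·P(H₂)^3 / [H⁺]^6 = 6.24 × 10^9.
E = E° − (0.0592/6) log Q = 0.74 − (0.0592/6)(9.795) = 0.643 V.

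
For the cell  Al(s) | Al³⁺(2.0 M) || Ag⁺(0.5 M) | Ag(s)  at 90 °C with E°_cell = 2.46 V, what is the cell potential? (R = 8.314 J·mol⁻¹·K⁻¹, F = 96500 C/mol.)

2.43 V

Balancing electrons gives n = 3; the reaction quotient is Q = [Al³⁺]/[Ag⁺]^3 = 16.0.
E = E° − (RT/nF) ln Q = 2.46 − (8.314×363)/(3×96500) × (2.773) = 2.460 − 0.029 = 2.431 V.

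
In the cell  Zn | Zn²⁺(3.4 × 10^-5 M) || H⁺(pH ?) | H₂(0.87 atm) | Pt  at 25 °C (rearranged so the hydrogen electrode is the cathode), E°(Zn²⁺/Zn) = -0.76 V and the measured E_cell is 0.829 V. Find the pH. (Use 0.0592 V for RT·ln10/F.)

pH = 1.10

E°_cell = 0.76 V and n = 2.
log Q = n(E° − E)/0.0592 = 2×(0.76 − 0.829)/0.0592 = -2.331.
With Q = [Zn²⁺]·P(H₂) / [H⁺]^2, solving for [H⁺] gives log[H⁺] = -1.099, so pH = 1.10.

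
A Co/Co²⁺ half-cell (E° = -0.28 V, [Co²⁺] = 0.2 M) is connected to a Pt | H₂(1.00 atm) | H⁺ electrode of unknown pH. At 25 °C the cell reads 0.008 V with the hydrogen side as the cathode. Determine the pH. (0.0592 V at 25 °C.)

pH = 4.94

E°_cell = 0.28 V and n = 2.
log Q = n(E° − E)/0.0592 = 2×(0.28 − 0.008)/0.0592 = 9.189.
With Q = [Co²⁺]·P(H₂) / [H⁺]^2, solving for [H⁺] gives log[H⁺] = -4.944, so pH = 4.94.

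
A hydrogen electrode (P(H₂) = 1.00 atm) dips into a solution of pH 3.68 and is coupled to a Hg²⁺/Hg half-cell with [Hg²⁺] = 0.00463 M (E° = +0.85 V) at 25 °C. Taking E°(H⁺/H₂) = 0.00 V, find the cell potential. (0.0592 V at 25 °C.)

The Hg²⁺/Hg couple is the cathode, so E°_cell = 0.85 V; n = 2.
[H⁺] = 10^(−3.68) = 2.1 × 10^-4 M, and Q = [H⁺]^2 / ([Hg²⁺]·P(H₂)) = 9.43 × 10^-6.
E = E° − (0.0592/2) log Q = 0.85 − (0.0592/2)(-5.026) = 0.999 V.

1.00 V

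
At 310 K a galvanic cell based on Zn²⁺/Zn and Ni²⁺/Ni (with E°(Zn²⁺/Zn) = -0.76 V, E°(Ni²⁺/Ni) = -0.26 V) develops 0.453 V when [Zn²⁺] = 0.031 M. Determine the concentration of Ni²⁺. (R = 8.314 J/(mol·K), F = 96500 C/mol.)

9.2 × 10^-4 M

From the Nernst equation, ln Q = nF(E° − E)/RT = 2×96500×(0.50 − 0.453)/(8.314×310) = 3.520, so Q = 33.8.
With Q = [Zn²⁺]/[Ni²⁺] and the known concentrations, [Ni²⁺] in the denominator gives [Ni²⁺] = 9.2 × 10^-4 M.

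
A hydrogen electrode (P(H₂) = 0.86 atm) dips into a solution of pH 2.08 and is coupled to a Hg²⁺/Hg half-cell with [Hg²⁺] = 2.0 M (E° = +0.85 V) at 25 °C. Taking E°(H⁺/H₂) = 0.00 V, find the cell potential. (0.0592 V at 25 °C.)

The Hg²⁺/Hg couple is the cathode, so E°_cell = 0.85 V; n = 2.
[H⁺] = 10^(−2.08) = 0.0083 M, and Q = [H⁺]^2 / ([Hg²⁺]·P(H₂)) = 4.02 × 10^-5.
E = E° − (0.0592/2) log Q = 0.85 − (0.0592/2)(-4.396) = 0.980 V.

0.98 V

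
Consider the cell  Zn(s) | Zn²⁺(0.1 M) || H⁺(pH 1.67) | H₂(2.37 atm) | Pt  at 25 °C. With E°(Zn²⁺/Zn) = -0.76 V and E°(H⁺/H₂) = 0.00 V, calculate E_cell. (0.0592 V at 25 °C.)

The hydrogen couple is the cathode, so E°_cell = 0.76 V; n = 2.
[H⁺] = 10^(−1.67) = 0.021 M, and Q = [Zn²⁺]·P(H₂) / [H⁺]^2 = 518.
E = E° − (0.0592/2) log Q = 0.76 − (0.0592/2)(2.715) = 0.680 V.

0.68 V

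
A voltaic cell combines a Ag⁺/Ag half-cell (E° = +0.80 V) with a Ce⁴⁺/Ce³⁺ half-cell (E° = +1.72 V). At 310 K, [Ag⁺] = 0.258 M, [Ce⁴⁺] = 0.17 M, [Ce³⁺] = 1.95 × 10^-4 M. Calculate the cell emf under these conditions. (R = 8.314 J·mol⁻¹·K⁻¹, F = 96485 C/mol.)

1.14 V

The Ce⁴⁺/Ce³⁺ couple has the higher reduction potential and acts as the cathode, so E°_cell = +1.72 − (+0.80) = 0.92 V.
Balancing electrons gives n = 1; the reaction quotient is Q = [Ag⁺]·[Ce³⁺]/[Ce⁴⁺] = 2.96 × 10^-4.
E = E° − (RT/nF) ln Q = 0.92 − (8.314×310)/(1×96485) × (-8.125) = 0.920 + 0.217 = 1.137 V.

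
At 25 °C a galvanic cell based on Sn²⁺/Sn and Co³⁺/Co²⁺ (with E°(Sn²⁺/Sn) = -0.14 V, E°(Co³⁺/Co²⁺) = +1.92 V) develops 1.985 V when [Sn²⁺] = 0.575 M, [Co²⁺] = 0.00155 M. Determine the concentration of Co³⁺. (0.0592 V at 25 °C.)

From the Nernst equation, log Q = n(E° − E)/0.0592 = 2(2.06 − 1.985)/0.0592 = 2.534, so Q = 342.
With Q = [Sn²⁺]·[Co²⁺]^2/[Co³⁺]^2 and the known concentrations, [Co³⁺]^2 in the denominator gives [Co³⁺] = 6.4 × 10^-5 M.

6.4 × 10^-5 M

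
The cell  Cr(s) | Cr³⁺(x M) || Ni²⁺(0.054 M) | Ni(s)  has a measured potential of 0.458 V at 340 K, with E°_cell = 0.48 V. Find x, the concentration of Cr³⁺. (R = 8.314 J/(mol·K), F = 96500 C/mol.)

0.12 M

From the Nernst equation, ln Q = nF(E° − E)/RT = 6×96500×(0.48 − 0.458)/(8.314×340) = 4.506, so Q = 90.6.
With Q = [Cr³⁺]^2/[Ni²⁺]^3 and the known concentrations, [Cr³⁺]^2 in the numerator gives [Cr³⁺] = 0.12 M.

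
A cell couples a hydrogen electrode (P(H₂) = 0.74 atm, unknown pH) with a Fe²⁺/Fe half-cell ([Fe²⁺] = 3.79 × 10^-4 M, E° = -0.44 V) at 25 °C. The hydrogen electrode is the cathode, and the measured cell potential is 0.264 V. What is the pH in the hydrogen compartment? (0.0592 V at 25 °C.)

E°_cell = 0.44 V and n = 2.
log Q = n(E° − E)/0.0592 = 2×(0.44 − 0.264)/0.0592 = 5.946.
With Q = [Fe²⁺]·P(H₂) / [H⁺]^2, solving for [H⁺] gives log[H⁺] = -4.749, so pH = 4.75.

pH = 4.75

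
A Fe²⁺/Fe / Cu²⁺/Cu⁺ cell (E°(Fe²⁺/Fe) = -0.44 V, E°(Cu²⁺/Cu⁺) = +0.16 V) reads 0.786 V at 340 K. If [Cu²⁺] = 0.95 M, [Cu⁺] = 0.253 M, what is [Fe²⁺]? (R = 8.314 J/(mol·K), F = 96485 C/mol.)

4.3 × 10^-5 M

From the Nernst equation, ln Q = nF(E° − E)/RT = 2×96485×(0.60 − 0.786)/(8.314×340) = -12.697, so Q = 3.06 × 10^-6.
With Q = [Fe²⁺]·[Cu⁺]^2/[Cu²⁺]^2 and the known concentrations, [Fe²⁺] in the numerator gives [Fe²⁺] = 4.3 × 10^-5 M.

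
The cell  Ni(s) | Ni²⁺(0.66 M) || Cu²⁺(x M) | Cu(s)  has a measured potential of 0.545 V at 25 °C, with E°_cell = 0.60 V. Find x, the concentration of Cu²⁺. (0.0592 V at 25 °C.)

0.0092 M

From the Nernst equation, log Q = n(E° − E)/0.0592 = 2(0.60 − 0.545)/0.0592 = 1.858, so Q = 72.1.
With Q = [Ni²⁺]/[Cu²⁺] and the known concentrations, [Cu²⁺] in the denominator gives [Cu²⁺] = 0.0092 M.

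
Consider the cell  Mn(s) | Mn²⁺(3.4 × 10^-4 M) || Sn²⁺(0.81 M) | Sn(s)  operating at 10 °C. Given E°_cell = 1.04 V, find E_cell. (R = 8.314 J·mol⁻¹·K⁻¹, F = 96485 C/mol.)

1.13 V

Balancing electrons gives n = 2; the reaction quotient is Q = [Mn²⁺]/[Sn²⁺] = 4.2 × 10^-4.
E = E° − (RT/nF) ln Q = 1.04 − (8.314×283)/(2×96485) × (-7.776) = 1.040 + 0.095 = 1.135 V.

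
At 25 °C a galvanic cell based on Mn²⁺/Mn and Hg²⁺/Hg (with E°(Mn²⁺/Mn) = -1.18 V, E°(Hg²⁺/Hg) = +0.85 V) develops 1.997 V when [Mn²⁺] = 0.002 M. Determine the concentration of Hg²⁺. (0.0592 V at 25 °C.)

1.5 × 10^-4 M

From the Nernst equation, log Q = n(E° − E)/0.0592 = 2(2.03 − 1.997)/0.0592 = 1.115, so Q = 13.0.
With Q = [Mn²⁺]/[Hg²⁺] and the known concentrations, [Hg²⁺] in the denominator gives [Hg²⁺] = 1.5 × 10^-4 M.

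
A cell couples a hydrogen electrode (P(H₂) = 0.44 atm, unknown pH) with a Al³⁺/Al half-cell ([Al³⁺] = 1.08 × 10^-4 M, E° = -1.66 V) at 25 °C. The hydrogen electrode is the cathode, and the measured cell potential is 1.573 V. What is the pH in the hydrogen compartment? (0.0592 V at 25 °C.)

E°_cell = 1.66 V and n = 6.
log Q = n(E° − E)/0.0592 = 6×(1.66 − 1.573)/0.0592 = 8.818.
With Q = [Al³⁺]^2·P(H₂)^3 / [H⁺]^6, solving for [H⁺] gives log[H⁺] = -2.970, so pH = 2.97.

pH = 2.97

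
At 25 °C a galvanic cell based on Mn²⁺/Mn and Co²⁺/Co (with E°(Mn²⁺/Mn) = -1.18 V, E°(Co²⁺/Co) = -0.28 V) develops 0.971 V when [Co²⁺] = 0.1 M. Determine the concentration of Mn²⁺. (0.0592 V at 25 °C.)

From the Nernst equation, log Q = n(E° − E)/0.0592 = 2(0.90 − 0.971)/0.0592 = -2.399, so Q = 0.00399.
With Q = [Mn²⁺]/[Co²⁺] and the known concentrations, [Mn²⁺] in the numerator gives [Mn²⁺] = 4 × 10^-4 M.

4 × 10^-4 M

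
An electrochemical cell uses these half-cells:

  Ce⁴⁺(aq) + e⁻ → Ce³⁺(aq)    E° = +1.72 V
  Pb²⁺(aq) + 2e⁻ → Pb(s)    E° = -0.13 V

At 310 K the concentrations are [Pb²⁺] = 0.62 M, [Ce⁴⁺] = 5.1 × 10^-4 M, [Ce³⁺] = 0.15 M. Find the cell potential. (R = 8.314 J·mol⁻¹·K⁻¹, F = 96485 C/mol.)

1.70 V

The Ce⁴⁺/Ce³⁺ couple has the higher reduction potential and acts as the cathode, so E°_cell = +1.72 − (-0.13) = 1.85 V.
Balancing electrons gives n = 2; the reaction quotient is Q = [Pb²⁺]·[Ce³⁺]^2/[Ce⁴⁺]^2 = 5.36 × 10^4.
E = E° − (RT/nF) ln Q = 1.85 − (8.314×310)/(2×96485) × (10.890) = 1.850 − 0.145 = 1.705 V.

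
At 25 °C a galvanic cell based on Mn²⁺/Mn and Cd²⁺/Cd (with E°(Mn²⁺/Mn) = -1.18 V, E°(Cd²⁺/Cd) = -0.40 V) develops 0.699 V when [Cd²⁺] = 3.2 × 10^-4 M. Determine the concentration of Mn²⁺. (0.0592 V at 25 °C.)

From the Nernst equation, log Q = n(E° − E)/0.0592 = 2(0.78 − 0.699)/0.0592 = 2.736, so Q = 545.
With Q = [Mn²⁺]/[Cd²⁺] and the known concentrations, [Mn²⁺] in the numerator gives [Mn²⁺] = 0.17 M.

0.17 M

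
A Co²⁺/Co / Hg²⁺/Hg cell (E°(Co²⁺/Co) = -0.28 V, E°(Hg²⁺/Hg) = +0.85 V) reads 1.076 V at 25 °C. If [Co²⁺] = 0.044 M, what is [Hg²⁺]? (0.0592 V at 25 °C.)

From the Nernst equation, log Q = n(E° − E)/0.0592 = 2(1.13 − 1.076)/0.0592 = 1.824, so Q = 66.7.
With Q = [Co²⁺]/[Hg²⁺] and the known concentrations, [Hg²⁺] in the denominator gives [Hg²⁺] = 6.6 × 10^-4 M.

6.6 × 10^-4 M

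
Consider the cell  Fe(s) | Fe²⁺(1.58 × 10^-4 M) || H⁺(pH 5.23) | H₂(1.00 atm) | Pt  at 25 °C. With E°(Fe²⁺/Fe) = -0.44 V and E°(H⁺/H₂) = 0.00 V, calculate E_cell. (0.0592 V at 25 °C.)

0.24 V

The hydrogen couple is the cathode, so E°_cell = 0.44 V; n = 2.
[H⁺] = 10^(−5.23) = 5.9 × 10^-6 M, and Q = [Fe²⁺]·P(H₂) / [H⁺]^2 = 4.56 × 10^6.
E = E° − (0.0592/2) log Q = 0.44 − (0.0592/2)(6.659) = 0.243 V.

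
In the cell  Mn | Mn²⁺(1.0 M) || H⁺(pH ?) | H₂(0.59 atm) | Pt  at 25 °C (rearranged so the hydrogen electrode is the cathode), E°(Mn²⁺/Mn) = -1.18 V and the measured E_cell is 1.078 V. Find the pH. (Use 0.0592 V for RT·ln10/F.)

E°_cell = 1.18 V and n = 2.
log Q = n(E° − E)/0.0592 = 2×(1.18 − 1.078)/0.0592 = 3.446.
With Q = [Mn²⁺]·P(H₂) / [H⁺]^2, solving for [H⁺] gives log[H⁺] = -1.838, so pH = 1.84.

pH = 1.84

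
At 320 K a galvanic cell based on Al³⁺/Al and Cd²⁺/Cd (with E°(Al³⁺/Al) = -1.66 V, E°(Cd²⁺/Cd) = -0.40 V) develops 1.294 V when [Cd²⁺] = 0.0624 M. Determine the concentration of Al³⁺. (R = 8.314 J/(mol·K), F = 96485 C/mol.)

From the Nernst equation, ln Q = nF(E° − E)/RT = 6×96485×(1.26 − 1.294)/(8.314×320) = -7.398, so Q = 6.12 × 10^-4.
With Q = [Al³⁺]^2/[Cd²⁺]^3 and the known concentrations, [Al³⁺]^2 in the numerator gives [Al³⁺] = 3.9 × 10^-4 M.

3.9 × 10^-4 M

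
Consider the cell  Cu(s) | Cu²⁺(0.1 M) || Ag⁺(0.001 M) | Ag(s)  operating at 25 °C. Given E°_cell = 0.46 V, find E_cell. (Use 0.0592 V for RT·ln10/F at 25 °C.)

0.312 V

Balancing electrons gives n = 2; the reaction quotient is Q = [Cu²⁺]/[Ag⁺]^2 = 1 × 10^5.
At 25 °C, E = E° − (0.0592/n) log Q = 0.46 − (0.0592/2)(5.000) = 0.460 − 0.148 = 0.312 V.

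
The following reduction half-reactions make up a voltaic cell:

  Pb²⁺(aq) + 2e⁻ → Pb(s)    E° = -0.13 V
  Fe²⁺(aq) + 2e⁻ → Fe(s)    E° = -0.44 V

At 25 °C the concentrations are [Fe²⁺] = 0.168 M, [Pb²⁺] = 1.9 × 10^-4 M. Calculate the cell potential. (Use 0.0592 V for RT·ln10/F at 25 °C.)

The Pb²⁺/Pb couple has the higher reduction potential and acts as the cathode, so E°_cell = -0.13 − (-0.44) = 0.31 V.
Balancing electrons gives n = 2; the reaction quotient is Q = [Fe²⁺]/[Pb²⁺] = 884.
At 25 °C, E = E° − (0.0592/n) log Q = 0.31 − (0.0592/2)(2.947) = 0.310 − 0.087 = 0.223 V.

0.223 V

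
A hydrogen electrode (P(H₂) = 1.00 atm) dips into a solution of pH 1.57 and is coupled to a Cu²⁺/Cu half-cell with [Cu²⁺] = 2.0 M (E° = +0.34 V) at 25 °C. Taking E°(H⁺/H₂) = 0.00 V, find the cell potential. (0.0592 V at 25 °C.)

The Cu²⁺/Cu couple is the cathode, so E°_cell = 0.34 V; n = 2.
[H⁺] = 10^(−1.57) = 0.027 M, and Q = [H⁺]^2 / ([Cu²⁺]·P(H₂)) = 3.62 × 10^-4.
E = E° − (0.0592/2) log Q = 0.34 − (0.0592/2)(-3.441) = 0.442 V.

0.44 V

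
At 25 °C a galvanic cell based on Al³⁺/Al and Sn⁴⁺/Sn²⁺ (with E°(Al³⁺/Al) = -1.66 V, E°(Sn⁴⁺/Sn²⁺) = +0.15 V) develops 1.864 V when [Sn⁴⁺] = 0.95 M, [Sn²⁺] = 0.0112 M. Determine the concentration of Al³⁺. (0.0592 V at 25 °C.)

From the Nernst equation, log Q = n(E° − E)/0.0592 = 6(1.81 − 1.864)/0.0592 = -5.473, so Q = 3.37 × 10^-6.
With Q = [Al³⁺]^2·[Sn²⁺]^3/[Sn⁴⁺]^3 and the known concentrations, [Al³⁺]^2 in the numerator gives [Al³⁺] = 1.4 M.

1.4 M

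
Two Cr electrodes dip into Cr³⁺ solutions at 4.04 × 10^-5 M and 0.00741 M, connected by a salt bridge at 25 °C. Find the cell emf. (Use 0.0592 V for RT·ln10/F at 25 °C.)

Both half-cells are Cr³⁺/Cr, so E°_cell = 0. The concentrated side is the cathode; the cell reaction moves Cr³⁺ from high to low concentration with n = 3.
Q = [Cr³⁺]_dilute/[Cr³⁺]_conc = 4.04 × 10^-5/0.00741 = 0.00545.
E = 0 − (0.0592/3) log Q = −(0.0592/3)(-2.263) = 0.0447 V.

0.045 V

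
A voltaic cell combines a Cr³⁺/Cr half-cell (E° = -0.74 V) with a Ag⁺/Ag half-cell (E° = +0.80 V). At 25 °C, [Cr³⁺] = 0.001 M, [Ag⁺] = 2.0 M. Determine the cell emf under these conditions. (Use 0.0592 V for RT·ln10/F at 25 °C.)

1.62 V

The Ag⁺/Ag couple has the higher reduction potential and acts as the cathode, so E°_cell = +0.80 − (-0.74) = 1.54 V.
Balancing electrons gives n = 3; the reaction quotient is Q = [Cr³⁺]/[Ag⁺]^3 = 1.25 × 10^-4.
At 25 °C, E = E° − (0.0592/n) log Q = 1.54 − (0.0592/3)(-3.903) = 1.540 + 0.077 = 1.617 V.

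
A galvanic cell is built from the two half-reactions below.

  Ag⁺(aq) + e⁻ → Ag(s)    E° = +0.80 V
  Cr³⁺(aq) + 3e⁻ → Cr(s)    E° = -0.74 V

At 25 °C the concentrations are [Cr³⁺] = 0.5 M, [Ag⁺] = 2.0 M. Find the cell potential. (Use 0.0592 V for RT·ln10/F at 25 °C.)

1.56 V

The Ag⁺/Ag couple has the higher reduction potential and acts as the cathode, so E°_cell = +0.80 − (-0.74) = 1.54 V.
Balancing electrons gives n = 3; the reaction quotient is Q = [Cr³⁺]/[Ag⁺]^3 = 0.0625.
At 25 °C, E = E° − (0.0592/n) log Q = 1.54 − (0.0592/3)(-1.204) = 1.540 + 0.024 = 1.564 V.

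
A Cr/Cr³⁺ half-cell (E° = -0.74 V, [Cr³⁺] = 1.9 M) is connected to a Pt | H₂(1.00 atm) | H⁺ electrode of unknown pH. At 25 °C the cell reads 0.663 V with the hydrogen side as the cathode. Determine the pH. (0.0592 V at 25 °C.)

E°_cell = 0.74 V and n = 6.
log Q = n(E° − E)/0.0592 = 6×(0.74 − 0.663)/0.0592 = 7.804.
With Q = [Cr³⁺]^2·P(H₂)^3 / [H⁺]^6, solving for [H⁺] gives log[H⁺] = -1.208, so pH = 1.21.

pH = 1.21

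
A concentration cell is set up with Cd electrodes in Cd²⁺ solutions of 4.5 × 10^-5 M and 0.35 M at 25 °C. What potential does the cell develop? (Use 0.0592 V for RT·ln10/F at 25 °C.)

0.12 V

Both half-cells are Cd²⁺/Cd, so E°_cell = 0. The concentrated side is the cathode; the cell reaction moves Cd²⁺ from high to low concentration with n = 2.
Q = [Cd²⁺]_dilute/[Cd²⁺]_conc = 4.5 × 10^-5/0.35 = 1.29 × 10^-4.
E = 0 − (0.0592/2) log Q = −(0.0592/2)(-3.891) = 0.1152 V.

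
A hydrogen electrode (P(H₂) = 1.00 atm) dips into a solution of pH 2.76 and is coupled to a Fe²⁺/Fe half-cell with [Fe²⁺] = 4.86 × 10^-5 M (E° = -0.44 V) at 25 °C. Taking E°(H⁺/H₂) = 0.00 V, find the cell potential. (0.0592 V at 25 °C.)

0.40 V

The hydrogen couple is the cathode, so E°_cell = 0.44 V; n = 2.
[H⁺] = 10^(−2.76) = 0.0017 M, and Q = [Fe²⁺]·P(H₂) / [H⁺]^2 = 16.1.
E = E° − (0.0592/2) log Q = 0.44 − (0.0592/2)(1.207) = 0.404 V.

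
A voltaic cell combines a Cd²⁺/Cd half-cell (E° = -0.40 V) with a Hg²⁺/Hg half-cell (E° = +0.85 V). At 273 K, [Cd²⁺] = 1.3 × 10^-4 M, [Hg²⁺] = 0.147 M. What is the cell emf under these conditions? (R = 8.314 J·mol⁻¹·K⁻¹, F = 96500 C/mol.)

The Hg²⁺/Hg couple has the higher reduction potential and acts as the cathode, so E°_cell = +0.85 − (-0.40) = 1.25 V.
Balancing electrons gives n = 2; the reaction quotient is Q = [Cd²⁺]/[Hg²⁺] = 8.84 × 10^-4.
E = E° − (RT/nF) ln Q = 1.25 − (8.314×273)/(2×96500) × (-7.031) = 1.250 + 0.083 = 1.333 V.

1.33 V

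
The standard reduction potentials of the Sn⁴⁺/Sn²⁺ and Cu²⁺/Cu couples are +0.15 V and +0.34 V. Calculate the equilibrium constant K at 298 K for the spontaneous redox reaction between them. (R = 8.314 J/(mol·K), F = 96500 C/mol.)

E°_cell = +0.34 − (+0.15) = 0.19 V, with n = 2 electrons transferred.
At equilibrium E = 0, so the Nernst equation gives ln K = nFE°/RT = (2)(96500)(0.19)/((8.314)(298)) = 14.80.
K = e^14.80 = 2.7 × 10^6.

2.7 × 10^6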